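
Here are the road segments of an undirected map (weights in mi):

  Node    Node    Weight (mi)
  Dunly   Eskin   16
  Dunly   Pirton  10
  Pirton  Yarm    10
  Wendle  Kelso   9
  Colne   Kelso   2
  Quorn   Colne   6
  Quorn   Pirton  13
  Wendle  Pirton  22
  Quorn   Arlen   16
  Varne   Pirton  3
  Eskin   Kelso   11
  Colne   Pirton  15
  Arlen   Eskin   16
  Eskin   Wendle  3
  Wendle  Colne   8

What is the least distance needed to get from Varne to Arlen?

Compare a few routes:
Varne - Pirton - Quorn - Arlen: 3+13+16 = 32
Varne - Pirton - Colne - Quorn - Arlen: 3+15+6+16 = 40
Varne - Pirton - Wendle - Eskin - Arlen: 3+22+3+16 = 44
Cheapest is Varne - Pirton - Quorn - Arlen at 32 mi.

32 mi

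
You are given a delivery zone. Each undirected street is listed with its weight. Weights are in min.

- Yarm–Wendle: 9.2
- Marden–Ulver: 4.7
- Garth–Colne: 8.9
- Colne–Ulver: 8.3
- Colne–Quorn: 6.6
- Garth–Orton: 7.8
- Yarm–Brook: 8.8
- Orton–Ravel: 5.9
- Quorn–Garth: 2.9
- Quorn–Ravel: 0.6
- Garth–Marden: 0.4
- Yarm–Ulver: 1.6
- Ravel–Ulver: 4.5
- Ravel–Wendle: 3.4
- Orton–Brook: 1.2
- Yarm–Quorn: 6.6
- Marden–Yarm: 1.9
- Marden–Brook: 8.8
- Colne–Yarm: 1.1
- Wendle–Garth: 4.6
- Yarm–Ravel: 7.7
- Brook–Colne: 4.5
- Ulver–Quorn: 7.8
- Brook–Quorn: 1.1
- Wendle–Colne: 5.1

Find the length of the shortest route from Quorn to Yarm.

5.2 min

Settle nodes by increasing distance from Quorn:
Quorn: 0
Ravel: 0.6  (via Quorn)
Brook: 1.1  (via Quorn)
Orton: 2.3  (via Brook)
Garth: 2.9  (via Quorn)
Marden: 3.3  (via Garth)
Wendle: 4  (via Ravel)
Ulver: 5.1  (via Ravel)
Yarm: 5.2  (via Marden)
Shortest route: Quorn–Garth–Marden–Yarm = 5.2 min.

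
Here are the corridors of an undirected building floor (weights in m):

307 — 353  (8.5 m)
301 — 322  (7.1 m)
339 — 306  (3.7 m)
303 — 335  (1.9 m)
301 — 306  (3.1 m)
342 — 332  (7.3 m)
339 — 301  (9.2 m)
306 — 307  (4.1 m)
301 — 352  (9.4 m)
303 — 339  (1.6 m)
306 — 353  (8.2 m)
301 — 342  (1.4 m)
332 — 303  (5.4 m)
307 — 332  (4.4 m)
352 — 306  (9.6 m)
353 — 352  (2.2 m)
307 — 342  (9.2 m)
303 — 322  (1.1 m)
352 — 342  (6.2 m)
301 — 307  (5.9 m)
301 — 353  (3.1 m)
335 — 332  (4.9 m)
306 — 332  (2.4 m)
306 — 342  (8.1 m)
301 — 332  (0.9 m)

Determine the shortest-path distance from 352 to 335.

11.1 m

Settle nodes by increasing distance from 352:
352: 0
353: 2.2  (via 352)
301: 5.3  (via 353)
342: 6.2  (via 352)
332: 6.2  (via 301)
306: 8.4  (via 301)
307: 10.6  (via 332)
335: 11.1  (via 332)
Shortest route: 352–353–301–332–335 = 11.1 m.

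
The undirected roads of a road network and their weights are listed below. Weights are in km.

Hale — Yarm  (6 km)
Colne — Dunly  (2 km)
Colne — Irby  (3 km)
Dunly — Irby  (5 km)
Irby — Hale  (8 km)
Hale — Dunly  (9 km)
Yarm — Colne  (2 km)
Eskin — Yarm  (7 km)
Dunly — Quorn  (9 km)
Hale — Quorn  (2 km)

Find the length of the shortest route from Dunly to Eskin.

11 km

Compare a few routes:
Dunly–Colne–Yarm–Eskin: 2+2+7 = 11
Dunly–Irby–Colne–Yarm–Eskin: 5+3+2+7 = 17
Dunly–Quorn–Hale–Yarm–Eskin: 9+2+6+7 = 24
Dunly–Hale–Yarm–Eskin: 9+6+7 = 22
Cheapest is Dunly–Colne–Yarm–Eskin at 11 km.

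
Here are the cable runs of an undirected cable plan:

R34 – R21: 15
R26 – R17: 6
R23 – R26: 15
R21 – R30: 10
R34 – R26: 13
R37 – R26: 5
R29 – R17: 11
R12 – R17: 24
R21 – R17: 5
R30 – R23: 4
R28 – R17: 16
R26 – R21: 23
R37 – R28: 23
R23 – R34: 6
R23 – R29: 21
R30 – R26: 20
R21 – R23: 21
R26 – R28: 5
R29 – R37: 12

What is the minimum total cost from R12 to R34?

43

Candidate routes:
R12 - R17 - R26 - R34: 24+6+13 = 43
R12 - R17 - R26 - R23 - R34: 24+6+15+6 = 51
R12 - R17 - R21 - R30 - R23 - R34: 24+5+10+4+6 = 49
R12 - R17 - R21 - R34: 24+5+15 = 44
The minimum is 43 via R12 - R17 - R26 - R34.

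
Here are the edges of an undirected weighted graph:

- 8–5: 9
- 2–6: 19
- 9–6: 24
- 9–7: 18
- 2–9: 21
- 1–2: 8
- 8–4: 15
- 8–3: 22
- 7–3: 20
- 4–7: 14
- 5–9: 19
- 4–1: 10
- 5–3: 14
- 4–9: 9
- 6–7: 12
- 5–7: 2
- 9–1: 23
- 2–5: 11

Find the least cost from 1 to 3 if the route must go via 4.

40

Shortest 1→4: 1 → 4 = 10
Best 4 to 3: 4 → 7 → 5 → 3 costing 30
Total via 4: 10 + 30 = 40.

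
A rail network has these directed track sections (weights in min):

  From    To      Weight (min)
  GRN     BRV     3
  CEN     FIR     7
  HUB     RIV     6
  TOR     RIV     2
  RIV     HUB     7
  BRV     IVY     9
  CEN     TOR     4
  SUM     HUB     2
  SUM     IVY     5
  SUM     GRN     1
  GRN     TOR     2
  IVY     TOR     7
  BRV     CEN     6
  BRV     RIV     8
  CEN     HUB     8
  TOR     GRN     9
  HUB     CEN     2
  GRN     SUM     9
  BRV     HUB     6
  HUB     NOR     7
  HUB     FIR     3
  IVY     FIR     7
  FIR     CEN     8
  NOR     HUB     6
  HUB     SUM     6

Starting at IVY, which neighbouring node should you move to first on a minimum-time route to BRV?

Enumerating some paths:
IVY → FIR → CEN → TOR → GRN → BRV: 7+8+4+9+3 = 31
IVY → TOR → RIV → HUB → SUM → GRN → BRV: 7+2+7+6+1+3 = 26
IVY → TOR → GRN → BRV: 7+9+3 = 19
The minimum is 19 min via IVY → TOR → GRN → BRV.
So from IVY the first move is to TOR.

TOR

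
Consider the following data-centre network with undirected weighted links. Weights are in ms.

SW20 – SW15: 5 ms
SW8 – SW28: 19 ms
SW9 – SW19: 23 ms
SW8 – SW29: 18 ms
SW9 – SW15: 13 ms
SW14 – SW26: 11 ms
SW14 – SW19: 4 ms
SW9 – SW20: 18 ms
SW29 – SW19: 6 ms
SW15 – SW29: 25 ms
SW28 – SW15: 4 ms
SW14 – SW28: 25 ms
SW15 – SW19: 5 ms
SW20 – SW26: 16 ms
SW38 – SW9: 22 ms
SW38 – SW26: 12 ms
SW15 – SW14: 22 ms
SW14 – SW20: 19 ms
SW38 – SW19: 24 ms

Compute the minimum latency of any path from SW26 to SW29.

Running Dijkstra from SW26:
SW26: 0
SW14: 11  (via SW26)
SW38: 12  (via SW26)
SW19: 15  (via SW14)
SW20: 16  (via SW26)
SW15: 20  (via SW19)
SW29: 21  (via SW19)
Shortest route: SW26 → SW14 → SW19 → SW29 = 21 ms.

21 ms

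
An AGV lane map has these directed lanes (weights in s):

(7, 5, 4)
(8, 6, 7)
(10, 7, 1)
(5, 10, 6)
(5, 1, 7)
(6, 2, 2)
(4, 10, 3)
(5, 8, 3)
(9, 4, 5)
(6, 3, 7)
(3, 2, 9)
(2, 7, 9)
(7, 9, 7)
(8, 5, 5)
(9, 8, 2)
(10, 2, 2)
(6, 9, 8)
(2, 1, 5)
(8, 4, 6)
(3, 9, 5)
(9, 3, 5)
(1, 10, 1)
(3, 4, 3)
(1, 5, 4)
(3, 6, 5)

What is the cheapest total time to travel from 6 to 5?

11 s

Settle nodes by increasing distance from 6:
6: 0
2: 2  (via 6)
1: 7  (via 2)
3: 7  (via 6)
9: 8  (via 6)
10: 8  (via 1)
7: 9  (via 10)
4: 10  (via 3)
8: 10  (via 9)
5: 11  (via 1)
Shortest route: 6–2–1–5 = 11 s.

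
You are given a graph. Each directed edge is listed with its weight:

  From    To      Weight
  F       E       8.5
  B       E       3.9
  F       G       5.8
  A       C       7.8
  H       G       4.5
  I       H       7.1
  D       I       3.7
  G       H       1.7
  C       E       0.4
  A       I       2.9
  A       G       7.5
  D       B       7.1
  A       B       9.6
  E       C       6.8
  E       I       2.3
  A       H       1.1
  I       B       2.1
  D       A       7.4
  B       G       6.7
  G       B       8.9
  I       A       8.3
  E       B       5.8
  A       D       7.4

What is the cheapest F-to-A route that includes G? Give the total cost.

29.2

Best F to G: F → G costing 5.8
Shortest G→A: G → B → E → I → A = 23.4
Total via G: 5.8 + 23.4 = 29.2.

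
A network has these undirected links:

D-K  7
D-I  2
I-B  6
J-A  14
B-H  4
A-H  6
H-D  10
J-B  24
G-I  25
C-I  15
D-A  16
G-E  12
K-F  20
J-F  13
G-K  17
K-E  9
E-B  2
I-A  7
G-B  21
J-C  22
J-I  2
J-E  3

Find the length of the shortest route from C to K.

24

Running Dijkstra from C:
C: 0
I: 15  (via C)
D: 17  (via I)
J: 17  (via I)
E: 20  (via J)
B: 21  (via I)
A: 22  (via I)
K: 24  (via D)
Shortest route: C → I → D → K = 24.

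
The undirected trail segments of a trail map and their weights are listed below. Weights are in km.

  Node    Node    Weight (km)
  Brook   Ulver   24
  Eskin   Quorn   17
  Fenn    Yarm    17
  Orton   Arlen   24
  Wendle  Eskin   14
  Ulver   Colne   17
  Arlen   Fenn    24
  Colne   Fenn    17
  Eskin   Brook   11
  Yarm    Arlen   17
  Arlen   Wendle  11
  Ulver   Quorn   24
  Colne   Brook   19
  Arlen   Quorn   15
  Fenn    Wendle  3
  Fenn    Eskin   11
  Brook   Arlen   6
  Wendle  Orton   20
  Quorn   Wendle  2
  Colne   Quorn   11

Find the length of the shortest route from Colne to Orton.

Running Dijkstra from Colne:
Colne: 0
Quorn: 11  (via Colne)
Wendle: 13  (via Quorn)
Fenn: 16  (via Wendle)
Ulver: 17  (via Colne)
Brook: 19  (via Colne)
Arlen: 24  (via Wendle)
Eskin: 27  (via Wendle)
Yarm: 33  (via Fenn)
Orton: 33  (via Wendle)
Shortest route: Colne → Quorn → Wendle → Orton = 33 km.

33 km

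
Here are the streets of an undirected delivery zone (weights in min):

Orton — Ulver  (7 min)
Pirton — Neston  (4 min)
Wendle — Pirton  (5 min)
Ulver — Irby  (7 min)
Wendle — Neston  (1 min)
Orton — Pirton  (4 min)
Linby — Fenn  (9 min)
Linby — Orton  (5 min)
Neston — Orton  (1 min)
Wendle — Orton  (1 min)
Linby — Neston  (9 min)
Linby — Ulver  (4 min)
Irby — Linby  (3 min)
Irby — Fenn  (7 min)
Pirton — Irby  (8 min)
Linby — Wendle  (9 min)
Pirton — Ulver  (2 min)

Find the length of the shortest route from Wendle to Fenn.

Settle nodes by increasing distance from Wendle:
Wendle: 0
Neston: 1  (via Wendle)
Orton: 1  (via Wendle)
Pirton: 5  (via Wendle)
Linby: 6  (via Orton)
Ulver: 7  (via Pirton)
Irby: 9  (via Linby)
Fenn: 15  (via Linby)
Shortest route: Wendle–Orton–Linby–Fenn = 15 min.

15 min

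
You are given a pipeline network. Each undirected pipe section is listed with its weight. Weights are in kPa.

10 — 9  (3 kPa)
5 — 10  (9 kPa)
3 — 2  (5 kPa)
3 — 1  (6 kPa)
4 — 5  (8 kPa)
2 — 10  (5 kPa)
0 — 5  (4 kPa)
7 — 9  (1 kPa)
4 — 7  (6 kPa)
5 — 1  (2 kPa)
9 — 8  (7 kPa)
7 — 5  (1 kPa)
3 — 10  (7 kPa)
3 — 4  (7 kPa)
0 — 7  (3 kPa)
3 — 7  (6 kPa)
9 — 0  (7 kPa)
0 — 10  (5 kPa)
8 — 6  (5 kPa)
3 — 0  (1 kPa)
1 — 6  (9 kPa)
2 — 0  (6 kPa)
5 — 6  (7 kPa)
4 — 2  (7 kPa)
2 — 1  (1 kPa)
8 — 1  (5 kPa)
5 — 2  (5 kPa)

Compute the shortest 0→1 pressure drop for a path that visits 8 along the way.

16 kPa

Shortest 0→8: 0 → 7 → 9 → 8 = 11
Shortest 8→1: 8 → 1 = 5
Total via 8: 11 + 5 = 16 kPa.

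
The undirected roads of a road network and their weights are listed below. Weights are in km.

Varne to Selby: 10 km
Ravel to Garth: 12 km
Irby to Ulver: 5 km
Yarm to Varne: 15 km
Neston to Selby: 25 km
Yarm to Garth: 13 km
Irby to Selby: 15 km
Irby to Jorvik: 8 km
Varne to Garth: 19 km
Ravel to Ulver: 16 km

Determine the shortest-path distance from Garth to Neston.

54 km

Enumerating some paths:
Garth → Varne → Selby → Neston: 19+10+25 = 54
Garth → Ravel → Ulver → Irby → Selby → Neston: 12+16+5+15+25 = 73
Garth → Yarm → Varne → Selby → Neston: 13+15+10+25 = 63
Cheapest is Garth → Varne → Selby → Neston at 54 km.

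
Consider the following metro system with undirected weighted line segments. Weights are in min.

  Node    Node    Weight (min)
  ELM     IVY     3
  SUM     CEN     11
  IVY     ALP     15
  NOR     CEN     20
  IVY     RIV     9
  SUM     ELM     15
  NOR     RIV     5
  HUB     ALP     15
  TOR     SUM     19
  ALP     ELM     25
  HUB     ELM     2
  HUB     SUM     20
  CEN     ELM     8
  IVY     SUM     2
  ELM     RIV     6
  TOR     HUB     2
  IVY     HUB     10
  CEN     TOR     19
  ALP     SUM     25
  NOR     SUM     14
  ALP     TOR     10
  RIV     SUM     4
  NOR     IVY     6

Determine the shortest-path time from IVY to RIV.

Candidate routes:
IVY → SUM → RIV: 2+4 = 6
IVY → ELM → RIV: 3+6 = 9
Cheapest is IVY → SUM → RIV at 6 min.

6 min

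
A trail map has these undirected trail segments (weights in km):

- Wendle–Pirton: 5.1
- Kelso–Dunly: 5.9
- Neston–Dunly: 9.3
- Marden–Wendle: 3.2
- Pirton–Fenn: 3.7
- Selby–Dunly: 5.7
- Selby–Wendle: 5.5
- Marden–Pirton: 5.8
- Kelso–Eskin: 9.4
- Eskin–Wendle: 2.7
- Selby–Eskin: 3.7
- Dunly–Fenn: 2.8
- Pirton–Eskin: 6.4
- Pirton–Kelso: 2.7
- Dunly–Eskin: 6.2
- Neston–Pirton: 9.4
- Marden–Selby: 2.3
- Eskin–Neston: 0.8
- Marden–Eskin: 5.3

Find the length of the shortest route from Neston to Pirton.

7.2 km

Candidate routes:
Neston - Eskin - Wendle - Pirton: 0.8+2.7+5.1 = 8.6
Neston - Eskin - Pirton: 0.8+6.4 = 7.2
Neston - Pirton: 9.4 = 9.4
Cheapest is Neston - Eskin - Pirton at 7.2 km.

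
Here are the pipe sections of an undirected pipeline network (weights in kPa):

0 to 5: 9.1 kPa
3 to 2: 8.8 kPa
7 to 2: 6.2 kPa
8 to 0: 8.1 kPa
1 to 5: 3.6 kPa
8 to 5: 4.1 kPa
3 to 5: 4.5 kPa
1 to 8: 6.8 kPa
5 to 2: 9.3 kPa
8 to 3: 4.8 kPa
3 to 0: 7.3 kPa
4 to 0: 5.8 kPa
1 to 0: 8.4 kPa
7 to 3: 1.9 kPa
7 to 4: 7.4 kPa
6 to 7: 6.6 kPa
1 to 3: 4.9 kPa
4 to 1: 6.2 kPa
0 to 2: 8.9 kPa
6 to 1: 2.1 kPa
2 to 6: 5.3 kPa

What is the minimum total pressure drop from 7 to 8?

Running Dijkstra from 7:
7: 0
3: 1.9  (via 7)
2: 6.2  (via 7)
5: 6.4  (via 3)
6: 6.6  (via 7)
8: 6.7  (via 3)
Shortest route: 7–3–8 = 6.7 kPa.

6.7 kPa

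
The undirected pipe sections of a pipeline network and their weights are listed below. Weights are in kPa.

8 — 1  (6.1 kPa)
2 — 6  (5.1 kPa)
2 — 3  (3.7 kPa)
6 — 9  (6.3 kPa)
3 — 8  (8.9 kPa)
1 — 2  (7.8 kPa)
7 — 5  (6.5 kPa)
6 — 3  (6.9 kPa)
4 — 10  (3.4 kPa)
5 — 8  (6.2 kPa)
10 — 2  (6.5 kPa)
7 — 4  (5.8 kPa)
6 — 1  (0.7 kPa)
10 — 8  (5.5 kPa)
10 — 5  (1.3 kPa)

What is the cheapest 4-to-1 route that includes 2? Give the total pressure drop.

15.7 kPa

Shortest 4→2: 4–10–2 = 9.9
Best 2 to 1: 2–6–1 costing 5.8
Total via 2: 9.9 + 5.8 = 15.7 kPa.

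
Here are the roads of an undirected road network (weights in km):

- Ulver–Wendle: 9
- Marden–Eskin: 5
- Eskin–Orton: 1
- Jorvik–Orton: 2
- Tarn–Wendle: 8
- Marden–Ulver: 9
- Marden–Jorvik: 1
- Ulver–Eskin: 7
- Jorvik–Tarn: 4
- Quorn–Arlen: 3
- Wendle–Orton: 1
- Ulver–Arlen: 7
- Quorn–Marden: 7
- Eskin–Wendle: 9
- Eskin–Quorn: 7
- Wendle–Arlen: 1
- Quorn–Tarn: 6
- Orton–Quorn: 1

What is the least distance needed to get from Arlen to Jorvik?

4 km

Running Dijkstra from Arlen:
Arlen: 0
Wendle: 1  (via Arlen)
Orton: 2  (via Wendle)
Quorn: 3  (via Arlen)
Eskin: 3  (via Orton)
Jorvik: 4  (via Orton)
Shortest route: Arlen–Wendle–Orton–Jorvik = 4 km.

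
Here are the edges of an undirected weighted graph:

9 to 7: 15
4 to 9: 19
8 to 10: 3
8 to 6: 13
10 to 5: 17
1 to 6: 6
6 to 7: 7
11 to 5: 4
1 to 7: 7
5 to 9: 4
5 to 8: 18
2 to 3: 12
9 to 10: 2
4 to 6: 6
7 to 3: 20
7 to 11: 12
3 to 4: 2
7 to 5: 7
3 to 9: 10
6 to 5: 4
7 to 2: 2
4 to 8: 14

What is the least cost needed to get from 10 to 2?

Enumerating some paths:
10 → 9 → 7 → 2: 2+15+2 = 19
10 → 9 → 5 → 7 → 2: 2+4+7+2 = 15
Cheapest is 10 → 9 → 5 → 7 → 2 at 15.

15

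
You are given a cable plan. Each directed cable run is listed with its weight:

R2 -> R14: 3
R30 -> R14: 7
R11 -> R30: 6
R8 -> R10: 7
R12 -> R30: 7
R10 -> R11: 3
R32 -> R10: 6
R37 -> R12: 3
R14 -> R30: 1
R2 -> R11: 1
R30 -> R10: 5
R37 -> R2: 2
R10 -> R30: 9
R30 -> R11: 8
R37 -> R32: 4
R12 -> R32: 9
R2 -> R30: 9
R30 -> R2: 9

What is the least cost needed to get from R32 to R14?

Compare a few routes:
R32 → R10 → R11 → R30 → R2 → R14: 6+3+6+9+3 = 27
R32 → R10 → R30 → R14: 6+9+7 = 22
Cheapest is R32 → R10 → R30 → R14 at 22.

22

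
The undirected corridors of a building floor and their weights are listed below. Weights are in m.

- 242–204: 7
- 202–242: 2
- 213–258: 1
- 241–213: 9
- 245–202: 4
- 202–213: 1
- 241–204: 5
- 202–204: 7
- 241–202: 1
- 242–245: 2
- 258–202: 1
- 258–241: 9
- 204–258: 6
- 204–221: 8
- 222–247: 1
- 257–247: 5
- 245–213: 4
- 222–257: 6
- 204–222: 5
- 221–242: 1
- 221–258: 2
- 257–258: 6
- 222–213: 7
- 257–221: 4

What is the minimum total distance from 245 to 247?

Compare a few routes:
245 - 242 - 221 - 257 - 247: 2+1+4+5 = 12
245 - 202 - 213 - 222 - 247: 4+1+7+1 = 13
Cheapest is 245 - 242 - 221 - 257 - 247 at 12 m.

12 m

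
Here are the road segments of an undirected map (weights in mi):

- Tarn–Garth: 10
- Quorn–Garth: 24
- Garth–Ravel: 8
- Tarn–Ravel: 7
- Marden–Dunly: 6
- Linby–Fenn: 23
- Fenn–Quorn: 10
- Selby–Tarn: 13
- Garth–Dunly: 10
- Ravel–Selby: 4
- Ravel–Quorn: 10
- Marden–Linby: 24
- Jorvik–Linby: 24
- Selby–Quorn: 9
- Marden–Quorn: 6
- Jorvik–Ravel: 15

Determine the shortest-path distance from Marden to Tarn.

23 mi

Enumerating some paths:
Marden → Quorn → Selby → Ravel → Tarn: 6+9+4+7 = 26
Marden → Dunly → Garth → Tarn: 6+10+10 = 26
Marden → Quorn → Selby → Tarn: 6+9+13 = 28
Marden → Quorn → Ravel → Tarn: 6+10+7 = 23
Cheapest is Marden → Quorn → Ravel → Tarn at 23 mi.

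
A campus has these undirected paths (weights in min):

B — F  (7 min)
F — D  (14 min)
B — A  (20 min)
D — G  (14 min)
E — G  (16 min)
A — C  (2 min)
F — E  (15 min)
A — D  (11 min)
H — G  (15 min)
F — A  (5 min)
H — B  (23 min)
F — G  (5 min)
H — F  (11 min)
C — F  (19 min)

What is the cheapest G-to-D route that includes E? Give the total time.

45 min

Shortest G→E: G → E = 16
Shortest E→D: E → F → D = 29
Total via E: 16 + 29 = 45 min.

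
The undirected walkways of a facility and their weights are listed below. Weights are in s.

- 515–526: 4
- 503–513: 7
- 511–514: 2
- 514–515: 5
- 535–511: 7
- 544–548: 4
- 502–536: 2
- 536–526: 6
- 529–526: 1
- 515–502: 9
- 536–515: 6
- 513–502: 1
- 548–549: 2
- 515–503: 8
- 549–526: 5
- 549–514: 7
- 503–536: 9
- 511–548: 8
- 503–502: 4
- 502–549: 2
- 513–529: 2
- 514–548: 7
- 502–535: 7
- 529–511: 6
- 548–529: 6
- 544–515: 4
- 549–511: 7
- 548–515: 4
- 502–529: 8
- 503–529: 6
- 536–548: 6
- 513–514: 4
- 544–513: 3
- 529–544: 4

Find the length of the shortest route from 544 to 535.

11 s

Shortest distances from 544:
544: 0
513: 3  (via 544)
548: 4  (via 544)
529: 4  (via 544)
515: 4  (via 544)
502: 4  (via 513)
526: 5  (via 529)
536: 6  (via 502)
549: 6  (via 548)
514: 7  (via 513)
503: 8  (via 502)
511: 9  (via 514)
535: 11  (via 502)
Shortest route: 544 → 513 → 502 → 535 = 11 s.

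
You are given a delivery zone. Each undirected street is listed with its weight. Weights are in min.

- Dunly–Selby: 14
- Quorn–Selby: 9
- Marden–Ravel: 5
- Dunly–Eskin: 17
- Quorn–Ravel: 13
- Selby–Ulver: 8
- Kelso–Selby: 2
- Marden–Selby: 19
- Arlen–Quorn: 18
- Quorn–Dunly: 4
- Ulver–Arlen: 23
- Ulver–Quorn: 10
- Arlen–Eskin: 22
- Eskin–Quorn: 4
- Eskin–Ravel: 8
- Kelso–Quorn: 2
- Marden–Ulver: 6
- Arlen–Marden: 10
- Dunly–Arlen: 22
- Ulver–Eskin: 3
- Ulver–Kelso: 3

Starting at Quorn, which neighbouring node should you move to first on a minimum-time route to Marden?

Compare a few routes:
Quorn–Eskin–Ulver–Marden: 4+3+6 = 13
Quorn–Kelso–Ulver–Marden: 2+3+6 = 11
Quorn–Ulver–Marden: 10+6 = 16
Quorn–Eskin–Ravel–Marden: 4+8+5 = 17
The minimum is 11 min via Quorn–Kelso–Ulver–Marden.
So from Quorn the first move is to Kelso.

Kelso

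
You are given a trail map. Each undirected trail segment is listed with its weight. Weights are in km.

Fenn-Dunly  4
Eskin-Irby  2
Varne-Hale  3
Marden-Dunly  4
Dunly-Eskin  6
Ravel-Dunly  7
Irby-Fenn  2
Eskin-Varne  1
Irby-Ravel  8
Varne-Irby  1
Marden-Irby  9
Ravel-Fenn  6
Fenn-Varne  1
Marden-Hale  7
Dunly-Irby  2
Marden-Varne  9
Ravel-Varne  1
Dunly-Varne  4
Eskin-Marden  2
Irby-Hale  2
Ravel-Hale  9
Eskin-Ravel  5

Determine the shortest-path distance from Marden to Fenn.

Running Dijkstra from Marden:
Marden: 0
Eskin: 2  (via Marden)
Varne: 3  (via Eskin)
Dunly: 4  (via Marden)
Ravel: 4  (via Varne)
Irby: 4  (via Eskin)
Fenn: 4  (via Varne)
Shortest route: Marden → Eskin → Varne → Fenn = 4 km.

4 km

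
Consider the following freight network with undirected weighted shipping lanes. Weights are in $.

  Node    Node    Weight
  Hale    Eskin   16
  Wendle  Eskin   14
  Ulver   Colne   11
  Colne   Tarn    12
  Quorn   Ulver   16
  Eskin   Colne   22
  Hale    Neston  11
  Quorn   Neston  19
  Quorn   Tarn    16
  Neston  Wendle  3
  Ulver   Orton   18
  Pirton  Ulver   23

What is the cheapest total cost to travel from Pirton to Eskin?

$56

Shortest distances from Pirton:
Pirton: 0
Ulver: 23  (via Pirton)
Colne: 34  (via Ulver)
Quorn: 39  (via Ulver)
Orton: 41  (via Ulver)
Tarn: 46  (via Colne)
Eskin: 56  (via Colne)
Shortest route: Pirton–Ulver–Colne–Eskin = $56.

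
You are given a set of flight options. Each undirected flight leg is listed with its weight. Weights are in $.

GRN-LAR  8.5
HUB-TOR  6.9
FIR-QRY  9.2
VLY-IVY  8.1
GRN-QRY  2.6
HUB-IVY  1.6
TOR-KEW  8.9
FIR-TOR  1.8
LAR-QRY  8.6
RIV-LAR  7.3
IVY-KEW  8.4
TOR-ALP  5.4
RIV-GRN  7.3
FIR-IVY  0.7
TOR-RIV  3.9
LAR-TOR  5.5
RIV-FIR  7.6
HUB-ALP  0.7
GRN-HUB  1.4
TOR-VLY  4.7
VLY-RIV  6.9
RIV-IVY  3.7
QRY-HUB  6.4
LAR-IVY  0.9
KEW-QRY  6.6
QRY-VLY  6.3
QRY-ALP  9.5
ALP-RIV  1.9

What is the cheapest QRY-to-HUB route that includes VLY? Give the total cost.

Best QRY to VLY: QRY → VLY costing 6.3
Shortest VLY→HUB: VLY → TOR → FIR → IVY → HUB = 8.8
Total via VLY: 6.3 + 8.8 = $15.1.

$15.1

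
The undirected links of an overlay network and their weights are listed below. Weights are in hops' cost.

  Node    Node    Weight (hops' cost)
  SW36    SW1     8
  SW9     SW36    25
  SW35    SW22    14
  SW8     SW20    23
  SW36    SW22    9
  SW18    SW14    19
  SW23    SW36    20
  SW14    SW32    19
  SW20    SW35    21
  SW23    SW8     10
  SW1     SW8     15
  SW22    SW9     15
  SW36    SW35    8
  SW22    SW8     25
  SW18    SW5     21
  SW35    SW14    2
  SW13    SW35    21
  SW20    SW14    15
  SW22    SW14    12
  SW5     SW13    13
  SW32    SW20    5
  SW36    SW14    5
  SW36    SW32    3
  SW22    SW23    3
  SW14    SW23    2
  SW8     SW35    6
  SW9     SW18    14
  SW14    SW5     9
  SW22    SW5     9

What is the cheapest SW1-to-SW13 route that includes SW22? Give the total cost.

Best SW1 to SW22: SW1 → SW36 → SW22 costing 17
Shortest SW22→SW13: SW22 → SW5 → SW13 = 22
Total via SW22: 17 + 22 = 39 hops' cost.

39 hops' cost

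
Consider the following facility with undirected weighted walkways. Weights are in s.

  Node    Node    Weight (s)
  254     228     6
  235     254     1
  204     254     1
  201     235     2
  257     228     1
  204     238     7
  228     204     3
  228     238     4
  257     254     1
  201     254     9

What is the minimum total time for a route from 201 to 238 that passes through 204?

11 s

Best 201 to 204: 201 → 235 → 254 → 204 costing 4
Shortest 204→238: 204 → 238 = 7
Total via 204: 4 + 7 = 11 s.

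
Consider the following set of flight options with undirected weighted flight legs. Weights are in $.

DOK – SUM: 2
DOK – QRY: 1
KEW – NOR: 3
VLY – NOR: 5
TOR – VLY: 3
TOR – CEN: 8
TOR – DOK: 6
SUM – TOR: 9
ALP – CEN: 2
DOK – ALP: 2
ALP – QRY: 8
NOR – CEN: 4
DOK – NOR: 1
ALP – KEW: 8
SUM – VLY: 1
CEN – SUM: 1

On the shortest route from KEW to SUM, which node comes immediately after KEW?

NOR

Enumerating some paths:
KEW–NOR–DOK–ALP–CEN–SUM: 3+1+2+2+1 = 9
KEW–NOR–DOK–SUM: 3+1+2 = 6
KEW–NOR–CEN–SUM: 3+4+1 = 8
The minimum is $6 via KEW–NOR–DOK–SUM.
So from KEW the first move is to NOR.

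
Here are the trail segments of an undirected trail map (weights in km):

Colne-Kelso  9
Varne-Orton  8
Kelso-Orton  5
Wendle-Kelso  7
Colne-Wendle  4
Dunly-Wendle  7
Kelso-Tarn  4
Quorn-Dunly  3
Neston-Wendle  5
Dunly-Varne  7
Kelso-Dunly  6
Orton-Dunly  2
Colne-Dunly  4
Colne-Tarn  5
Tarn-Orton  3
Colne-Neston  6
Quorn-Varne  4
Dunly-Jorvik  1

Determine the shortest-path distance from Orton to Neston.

12 km

Settle nodes by increasing distance from Orton:
Orton: 0
Dunly: 2  (via Orton)
Tarn: 3  (via Orton)
Jorvik: 3  (via Dunly)
Quorn: 5  (via Dunly)
Kelso: 5  (via Orton)
Colne: 6  (via Dunly)
Varne: 8  (via Orton)
Wendle: 9  (via Dunly)
Neston: 12  (via Colne)
Shortest route: Orton–Dunly–Colne–Neston = 12 km.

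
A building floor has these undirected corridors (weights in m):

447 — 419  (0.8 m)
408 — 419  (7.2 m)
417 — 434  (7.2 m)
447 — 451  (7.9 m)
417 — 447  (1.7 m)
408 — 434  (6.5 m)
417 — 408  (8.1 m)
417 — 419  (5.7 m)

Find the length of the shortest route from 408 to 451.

15.9 m

Compare a few routes:
408 - 419 - 447 - 451: 7.2+0.8+7.9 = 15.9
408 - 417 - 447 - 451: 8.1+1.7+7.9 = 17.7
The minimum is 15.9 m via 408 - 419 - 447 - 451.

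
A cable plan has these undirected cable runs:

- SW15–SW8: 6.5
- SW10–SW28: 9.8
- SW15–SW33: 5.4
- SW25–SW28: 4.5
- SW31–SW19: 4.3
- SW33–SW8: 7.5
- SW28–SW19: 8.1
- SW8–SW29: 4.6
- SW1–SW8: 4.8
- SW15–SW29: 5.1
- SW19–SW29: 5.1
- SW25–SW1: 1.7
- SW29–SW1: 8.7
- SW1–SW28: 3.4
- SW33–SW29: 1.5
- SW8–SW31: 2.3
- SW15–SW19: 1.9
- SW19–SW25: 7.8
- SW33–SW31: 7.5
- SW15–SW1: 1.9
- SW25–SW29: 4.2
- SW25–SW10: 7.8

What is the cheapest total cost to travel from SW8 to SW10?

14.3

Compare a few routes:
SW8–SW29–SW25–SW10: 4.6+4.2+7.8 = 16.6
SW8–SW15–SW1–SW25–SW10: 6.5+1.9+1.7+7.8 = 17.9
SW8–SW1–SW25–SW10: 4.8+1.7+7.8 = 14.3
Cheapest is SW8–SW1–SW25–SW10 at 14.3.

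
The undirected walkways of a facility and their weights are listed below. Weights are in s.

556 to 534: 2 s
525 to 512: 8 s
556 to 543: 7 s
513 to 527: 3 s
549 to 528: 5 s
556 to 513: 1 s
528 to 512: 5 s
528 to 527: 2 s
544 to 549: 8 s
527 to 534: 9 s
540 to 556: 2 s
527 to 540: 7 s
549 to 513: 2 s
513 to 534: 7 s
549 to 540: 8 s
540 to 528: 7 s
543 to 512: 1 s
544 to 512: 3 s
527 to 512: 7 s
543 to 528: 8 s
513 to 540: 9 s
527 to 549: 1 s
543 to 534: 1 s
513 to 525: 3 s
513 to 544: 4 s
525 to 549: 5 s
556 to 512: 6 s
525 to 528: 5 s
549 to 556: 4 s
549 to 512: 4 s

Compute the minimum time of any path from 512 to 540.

Shortest distances from 512:
512: 0
543: 1  (via 512)
534: 2  (via 543)
544: 3  (via 512)
556: 4  (via 534)
549: 4  (via 512)
527: 5  (via 549)
513: 5  (via 556)
528: 5  (via 512)
540: 6  (via 556)
Shortest route: 512 → 543 → 534 → 556 → 540 = 6 s.

6 s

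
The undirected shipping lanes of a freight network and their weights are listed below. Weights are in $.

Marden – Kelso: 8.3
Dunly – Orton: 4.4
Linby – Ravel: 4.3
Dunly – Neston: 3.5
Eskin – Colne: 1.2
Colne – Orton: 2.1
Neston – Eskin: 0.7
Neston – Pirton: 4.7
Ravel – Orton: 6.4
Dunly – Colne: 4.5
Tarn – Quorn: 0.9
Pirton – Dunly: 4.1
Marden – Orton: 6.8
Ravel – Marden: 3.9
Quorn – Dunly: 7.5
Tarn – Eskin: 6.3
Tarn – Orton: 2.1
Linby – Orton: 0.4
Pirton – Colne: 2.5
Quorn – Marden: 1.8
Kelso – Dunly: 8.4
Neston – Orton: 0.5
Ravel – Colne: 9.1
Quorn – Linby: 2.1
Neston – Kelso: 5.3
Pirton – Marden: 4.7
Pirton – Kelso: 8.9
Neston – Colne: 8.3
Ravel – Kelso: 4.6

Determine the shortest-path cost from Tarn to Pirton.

Running Dijkstra from Tarn:
Tarn: 0
Quorn: 0.9  (via Tarn)
Orton: 2.1  (via Tarn)
Linby: 2.5  (via Orton)
Neston: 2.6  (via Orton)
Marden: 2.7  (via Quorn)
Eskin: 3.3  (via Neston)
Colne: 4.2  (via Orton)
Dunly: 6.1  (via Neston)
Ravel: 6.6  (via Marden)
Pirton: 6.7  (via Colne)
Shortest route: Tarn–Orton–Colne–Pirton = $6.7.

$6.7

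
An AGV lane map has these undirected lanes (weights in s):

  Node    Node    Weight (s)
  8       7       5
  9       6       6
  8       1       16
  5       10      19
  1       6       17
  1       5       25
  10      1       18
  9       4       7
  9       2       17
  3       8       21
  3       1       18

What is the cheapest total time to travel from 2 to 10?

Enumerating some paths:
2 → 9 → 6 → 1 → 10: 17+6+17+18 = 58
2 → 9 → 6 → 1 → 5 → 10: 17+6+17+25+19 = 84
The minimum is 58 s via 2 → 9 → 6 → 1 → 10.

58 s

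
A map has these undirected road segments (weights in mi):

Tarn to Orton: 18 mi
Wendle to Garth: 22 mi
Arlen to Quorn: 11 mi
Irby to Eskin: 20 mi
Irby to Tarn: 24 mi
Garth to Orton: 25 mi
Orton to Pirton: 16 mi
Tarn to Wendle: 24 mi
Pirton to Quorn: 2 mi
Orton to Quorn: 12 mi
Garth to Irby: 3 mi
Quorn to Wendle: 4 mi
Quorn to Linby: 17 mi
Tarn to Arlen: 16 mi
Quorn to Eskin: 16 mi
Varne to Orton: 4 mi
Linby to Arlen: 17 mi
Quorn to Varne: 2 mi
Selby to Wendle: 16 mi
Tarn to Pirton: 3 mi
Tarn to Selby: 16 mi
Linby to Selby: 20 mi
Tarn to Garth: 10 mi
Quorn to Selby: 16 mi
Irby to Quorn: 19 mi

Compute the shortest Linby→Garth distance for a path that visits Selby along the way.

Shortest Linby→Selby: Linby → Selby = 20
Best Selby to Garth: Selby → Tarn → Garth costing 26
Total via Selby: 20 + 26 = 46 mi.

46 mi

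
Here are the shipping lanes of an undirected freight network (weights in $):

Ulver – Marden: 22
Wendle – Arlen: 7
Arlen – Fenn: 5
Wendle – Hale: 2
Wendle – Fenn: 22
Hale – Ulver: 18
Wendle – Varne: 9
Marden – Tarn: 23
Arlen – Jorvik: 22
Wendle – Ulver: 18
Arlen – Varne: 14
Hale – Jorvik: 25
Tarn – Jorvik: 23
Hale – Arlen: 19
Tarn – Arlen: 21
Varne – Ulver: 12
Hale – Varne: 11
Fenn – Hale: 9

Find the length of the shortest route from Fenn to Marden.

$49

Shortest distances from Fenn:
Fenn: 0
Arlen: 5  (via Fenn)
Hale: 9  (via Fenn)
Wendle: 11  (via Hale)
Varne: 19  (via Arlen)
Tarn: 26  (via Arlen)
Jorvik: 27  (via Arlen)
Ulver: 27  (via Hale)
Marden: 49  (via Tarn)
Shortest route: Fenn → Arlen → Tarn → Marden = $49.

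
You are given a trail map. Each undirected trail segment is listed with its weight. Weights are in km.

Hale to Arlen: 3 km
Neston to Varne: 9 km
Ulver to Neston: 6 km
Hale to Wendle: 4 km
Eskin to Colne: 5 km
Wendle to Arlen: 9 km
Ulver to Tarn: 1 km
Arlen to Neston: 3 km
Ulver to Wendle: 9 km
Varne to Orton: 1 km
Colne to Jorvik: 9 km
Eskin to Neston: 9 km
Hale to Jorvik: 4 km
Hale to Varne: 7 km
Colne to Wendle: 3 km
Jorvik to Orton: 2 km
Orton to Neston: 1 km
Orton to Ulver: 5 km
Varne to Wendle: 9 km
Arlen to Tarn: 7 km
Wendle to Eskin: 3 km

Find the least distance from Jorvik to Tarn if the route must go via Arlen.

13 km

Best Jorvik to Arlen: Jorvik–Orton–Neston–Arlen costing 6
Best Arlen to Tarn: Arlen–Tarn costing 7
Total via Arlen: 6 + 7 = 13 km.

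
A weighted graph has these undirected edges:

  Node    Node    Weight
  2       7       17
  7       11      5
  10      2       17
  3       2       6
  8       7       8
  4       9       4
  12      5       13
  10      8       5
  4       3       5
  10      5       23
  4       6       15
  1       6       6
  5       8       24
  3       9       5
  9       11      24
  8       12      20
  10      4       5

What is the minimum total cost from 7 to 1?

39

Candidate routes:
7 → 8 → 10 → 4 → 6 → 1: 8+5+5+15+6 = 39
7 → 2 → 3 → 9 → 4 → 6 → 1: 17+6+5+4+15+6 = 53
7 → 2 → 3 → 4 → 6 → 1: 17+6+5+15+6 = 49
The minimum is 39 via 7 → 8 → 10 → 4 → 6 → 1.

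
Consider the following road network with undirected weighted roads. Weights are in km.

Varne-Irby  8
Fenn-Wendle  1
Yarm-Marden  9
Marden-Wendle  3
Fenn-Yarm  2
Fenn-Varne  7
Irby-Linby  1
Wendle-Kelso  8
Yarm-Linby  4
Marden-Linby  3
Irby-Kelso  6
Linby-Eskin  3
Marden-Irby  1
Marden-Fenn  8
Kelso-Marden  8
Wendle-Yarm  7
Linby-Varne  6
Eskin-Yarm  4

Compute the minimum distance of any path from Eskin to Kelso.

10 km

Compare a few routes:
Eskin - Linby - Irby - Marden - Kelso: 3+1+1+8 = 13
Eskin - Linby - Marden - Irby - Kelso: 3+3+1+6 = 13
Eskin - Linby - Irby - Kelso: 3+1+6 = 10
Cheapest is Eskin - Linby - Irby - Kelso at 10 km.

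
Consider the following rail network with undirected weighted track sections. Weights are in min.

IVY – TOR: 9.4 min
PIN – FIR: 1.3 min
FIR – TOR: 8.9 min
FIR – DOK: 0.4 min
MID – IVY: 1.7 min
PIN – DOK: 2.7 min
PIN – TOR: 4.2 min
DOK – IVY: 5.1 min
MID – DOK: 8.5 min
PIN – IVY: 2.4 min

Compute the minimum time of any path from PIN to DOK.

Candidate routes:
PIN–DOK: 2.7 = 2.7
PIN–FIR–DOK: 1.3+0.4 = 1.7
The minimum is 1.7 min via PIN–FIR–DOK.

1.7 min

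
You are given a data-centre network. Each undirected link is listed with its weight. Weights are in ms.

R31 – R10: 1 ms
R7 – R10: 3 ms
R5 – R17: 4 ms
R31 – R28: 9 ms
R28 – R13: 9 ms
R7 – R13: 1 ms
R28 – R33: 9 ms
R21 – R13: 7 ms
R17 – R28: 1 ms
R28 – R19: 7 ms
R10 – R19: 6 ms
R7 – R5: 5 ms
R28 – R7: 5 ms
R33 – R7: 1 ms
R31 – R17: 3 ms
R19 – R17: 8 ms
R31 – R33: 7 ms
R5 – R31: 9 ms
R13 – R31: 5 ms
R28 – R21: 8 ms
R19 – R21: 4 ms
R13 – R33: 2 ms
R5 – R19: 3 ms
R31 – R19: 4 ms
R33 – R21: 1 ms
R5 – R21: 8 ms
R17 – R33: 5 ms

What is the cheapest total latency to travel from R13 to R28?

Compare a few routes:
R13–R33–R17–R28: 2+5+1 = 8
R13–R7–R33–R17–R28: 1+1+5+1 = 8
R13–R7–R28: 1+5 = 6
R13–R33–R7–R28: 2+1+5 = 8
The minimum is 6 ms via R13–R7–R28.

6 ms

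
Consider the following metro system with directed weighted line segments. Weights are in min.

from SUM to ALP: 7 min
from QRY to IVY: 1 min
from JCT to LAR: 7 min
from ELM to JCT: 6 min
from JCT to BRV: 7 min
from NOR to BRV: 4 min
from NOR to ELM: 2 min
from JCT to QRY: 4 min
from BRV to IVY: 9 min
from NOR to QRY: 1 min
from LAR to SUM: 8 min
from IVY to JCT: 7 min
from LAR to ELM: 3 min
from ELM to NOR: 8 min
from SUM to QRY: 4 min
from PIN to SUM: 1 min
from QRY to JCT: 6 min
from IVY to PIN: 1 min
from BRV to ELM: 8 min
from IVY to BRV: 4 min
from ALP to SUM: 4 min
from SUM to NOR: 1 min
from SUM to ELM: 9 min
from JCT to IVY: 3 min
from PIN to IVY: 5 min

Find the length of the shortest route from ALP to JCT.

Compare a few routes:
ALP - SUM - NOR - ELM - JCT: 4+1+2+6 = 13
ALP - SUM - NOR - QRY - JCT: 4+1+1+6 = 12
ALP - SUM - NOR - QRY - IVY - JCT: 4+1+1+1+7 = 14
The minimum is 12 min via ALP - SUM - NOR - QRY - JCT.

12 min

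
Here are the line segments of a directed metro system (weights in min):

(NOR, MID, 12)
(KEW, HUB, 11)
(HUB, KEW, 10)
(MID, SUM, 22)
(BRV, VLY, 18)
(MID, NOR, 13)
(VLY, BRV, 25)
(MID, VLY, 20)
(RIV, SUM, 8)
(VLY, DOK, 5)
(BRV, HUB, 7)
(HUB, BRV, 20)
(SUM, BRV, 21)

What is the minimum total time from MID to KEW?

Running Dijkstra from MID:
MID: 0
NOR: 13  (via MID)
VLY: 20  (via MID)
SUM: 22  (via MID)
DOK: 25  (via VLY)
BRV: 43  (via SUM)
HUB: 50  (via BRV)
KEW: 60  (via HUB)
Shortest route: MID → SUM → BRV → HUB → KEW = 60 min.

60 min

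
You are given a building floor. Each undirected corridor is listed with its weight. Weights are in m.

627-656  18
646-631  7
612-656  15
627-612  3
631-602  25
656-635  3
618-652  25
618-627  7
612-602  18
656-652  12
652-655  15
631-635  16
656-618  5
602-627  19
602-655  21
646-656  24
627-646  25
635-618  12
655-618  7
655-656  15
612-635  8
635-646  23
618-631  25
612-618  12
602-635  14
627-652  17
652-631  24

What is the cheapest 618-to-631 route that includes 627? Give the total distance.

34 m

Best 618 to 627: 618 → 627 costing 7
Shortest 627→631: 627 → 612 → 635 → 631 = 27
Total via 627: 7 + 27 = 34 m.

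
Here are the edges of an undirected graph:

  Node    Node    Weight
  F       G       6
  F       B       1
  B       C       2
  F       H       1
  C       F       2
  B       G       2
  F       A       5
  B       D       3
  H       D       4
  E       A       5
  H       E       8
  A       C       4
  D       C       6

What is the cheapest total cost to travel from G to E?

12

Settle nodes by increasing distance from G:
G: 0
B: 2  (via G)
F: 3  (via B)
C: 4  (via B)
H: 4  (via F)
D: 5  (via B)
A: 8  (via F)
E: 12  (via H)
Shortest route: G → B → F → H → E = 12.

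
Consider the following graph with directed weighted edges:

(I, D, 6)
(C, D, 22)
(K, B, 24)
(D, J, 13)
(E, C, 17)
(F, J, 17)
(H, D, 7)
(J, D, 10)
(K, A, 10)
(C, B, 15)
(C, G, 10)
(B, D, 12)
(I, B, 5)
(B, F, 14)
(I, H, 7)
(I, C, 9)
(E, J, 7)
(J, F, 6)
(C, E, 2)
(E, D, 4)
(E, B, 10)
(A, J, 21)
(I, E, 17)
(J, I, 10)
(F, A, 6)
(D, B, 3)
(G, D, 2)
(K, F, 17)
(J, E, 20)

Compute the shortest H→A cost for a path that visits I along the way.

55

Shortest H→I: H–D–J–I = 30
Best I to A: I–B–F–A costing 25
Total via I: 30 + 25 = 55.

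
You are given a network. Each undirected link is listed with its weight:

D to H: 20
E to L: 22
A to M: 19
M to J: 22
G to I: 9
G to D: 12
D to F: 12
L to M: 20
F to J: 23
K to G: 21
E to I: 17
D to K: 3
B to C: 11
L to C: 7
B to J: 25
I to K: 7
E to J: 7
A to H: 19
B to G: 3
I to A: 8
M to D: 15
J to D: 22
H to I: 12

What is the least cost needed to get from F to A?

30

Settle nodes by increasing distance from F:
F: 0
D: 12  (via F)
K: 15  (via D)
I: 22  (via K)
J: 23  (via F)
G: 24  (via D)
B: 27  (via G)
M: 27  (via D)
A: 30  (via I)
Shortest route: F–D–K–I–A = 30.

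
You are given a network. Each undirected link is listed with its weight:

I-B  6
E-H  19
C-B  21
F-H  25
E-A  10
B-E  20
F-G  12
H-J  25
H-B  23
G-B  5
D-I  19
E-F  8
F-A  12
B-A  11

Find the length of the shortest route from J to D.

Settle nodes by increasing distance from J:
J: 0
H: 25  (via J)
E: 44  (via H)
B: 48  (via H)
F: 50  (via H)
G: 53  (via B)
A: 54  (via E)
I: 54  (via B)
C: 69  (via B)
D: 73  (via I)
Shortest route: J–H–B–I–D = 73.

73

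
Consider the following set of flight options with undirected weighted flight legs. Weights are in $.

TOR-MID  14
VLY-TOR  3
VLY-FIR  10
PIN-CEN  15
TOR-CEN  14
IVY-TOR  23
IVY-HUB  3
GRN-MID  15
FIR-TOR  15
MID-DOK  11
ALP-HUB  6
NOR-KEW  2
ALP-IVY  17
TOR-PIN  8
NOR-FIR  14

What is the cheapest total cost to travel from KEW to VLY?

Running Dijkstra from KEW:
KEW: 0
NOR: 2  (via KEW)
FIR: 16  (via NOR)
VLY: 26  (via FIR)
Shortest route: KEW–NOR–FIR–VLY = $26.

$26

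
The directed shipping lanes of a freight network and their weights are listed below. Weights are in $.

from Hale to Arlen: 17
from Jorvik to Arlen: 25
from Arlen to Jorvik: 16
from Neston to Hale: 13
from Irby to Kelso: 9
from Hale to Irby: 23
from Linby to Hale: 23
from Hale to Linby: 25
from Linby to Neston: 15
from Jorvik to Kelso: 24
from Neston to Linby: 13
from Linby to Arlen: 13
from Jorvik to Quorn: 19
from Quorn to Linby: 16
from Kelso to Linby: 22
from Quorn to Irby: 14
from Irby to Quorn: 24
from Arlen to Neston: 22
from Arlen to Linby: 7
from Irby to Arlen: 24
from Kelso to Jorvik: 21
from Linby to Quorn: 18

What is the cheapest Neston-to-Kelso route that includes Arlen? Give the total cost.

Best Neston to Arlen: Neston → Linby → Arlen costing 26
Best Arlen to Kelso: Arlen → Jorvik → Kelso costing 40
Total via Arlen: 26 + 40 = $66.

$66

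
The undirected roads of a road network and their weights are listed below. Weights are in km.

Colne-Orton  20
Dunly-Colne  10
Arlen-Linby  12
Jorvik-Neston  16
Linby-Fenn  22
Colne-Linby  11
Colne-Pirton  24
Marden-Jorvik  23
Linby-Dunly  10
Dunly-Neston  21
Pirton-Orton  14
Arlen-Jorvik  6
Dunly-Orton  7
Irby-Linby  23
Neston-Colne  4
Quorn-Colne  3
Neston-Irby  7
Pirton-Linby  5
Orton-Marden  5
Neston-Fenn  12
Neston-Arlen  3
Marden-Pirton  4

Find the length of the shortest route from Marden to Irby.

31 km

Shortest distances from Marden:
Marden: 0
Pirton: 4  (via Marden)
Orton: 5  (via Marden)
Linby: 9  (via Pirton)
Dunly: 12  (via Orton)
Colne: 20  (via Linby)
Arlen: 21  (via Linby)
Jorvik: 23  (via Marden)
Quorn: 23  (via Colne)
Neston: 24  (via Colne)
Fenn: 31  (via Linby)
Irby: 31  (via Neston)
Shortest route: Marden → Pirton → Linby → Colne → Neston → Irby = 31 km.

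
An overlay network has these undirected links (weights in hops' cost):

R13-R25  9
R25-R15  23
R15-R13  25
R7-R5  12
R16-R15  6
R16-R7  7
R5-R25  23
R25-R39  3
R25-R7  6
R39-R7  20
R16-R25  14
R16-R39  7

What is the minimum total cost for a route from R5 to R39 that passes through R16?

26 hops' cost

Best R5 to R16: R5 → R7 → R16 costing 19
Best R16 to R39: R16 → R39 costing 7
Total via R16: 19 + 7 = 26 hops' cost.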